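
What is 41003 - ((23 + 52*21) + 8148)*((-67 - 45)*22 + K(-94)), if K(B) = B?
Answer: 23735757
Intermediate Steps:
41003 - ((23 + 52*21) + 8148)*((-67 - 45)*22 + K(-94)) = 41003 - ((23 + 52*21) + 8148)*((-67 - 45)*22 - 94) = 41003 - ((23 + 1092) + 8148)*(-112*22 - 94) = 41003 - (1115 + 8148)*(-2464 - 94) = 41003 - 9263*(-2558) = 41003 - 1*(-23694754) = 41003 + 23694754 = 23735757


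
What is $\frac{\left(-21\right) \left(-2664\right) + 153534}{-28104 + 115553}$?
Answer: $\frac{209478}{87449} \approx 2.3954$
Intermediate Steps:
$\frac{\left(-21\right) \left(-2664\right) + 153534}{-28104 + 115553} = \frac{55944 + 153534}{87449} = 209478 \cdot \frac{1}{87449} = \frac{209478}{87449}$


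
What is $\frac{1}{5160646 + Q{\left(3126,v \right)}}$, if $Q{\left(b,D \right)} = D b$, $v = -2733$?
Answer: $- \frac{1}{3382712} \approx -2.9562 \cdot 10^{-7}$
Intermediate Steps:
$\frac{1}{5160646 + Q{\left(3126,v \right)}} = \frac{1}{5160646 - 8543358} = \frac{1}{-3382712} = - \frac{1}{3382712}$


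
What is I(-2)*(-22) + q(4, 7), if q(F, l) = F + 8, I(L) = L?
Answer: 56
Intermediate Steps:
q(F, l) = 8 + F
I(-2)*(-22) + q(4, 7) = -2*(-22) + (8 + 4) = 44 + 12 = 56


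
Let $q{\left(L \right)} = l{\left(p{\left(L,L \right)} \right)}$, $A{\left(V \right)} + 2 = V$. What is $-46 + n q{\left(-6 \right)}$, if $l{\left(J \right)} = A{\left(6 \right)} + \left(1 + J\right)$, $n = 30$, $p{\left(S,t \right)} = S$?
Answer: $-76$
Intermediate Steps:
$A{\left(V \right)} = -2 + V$
$l{\left(J \right)} = 5 + J$ ($l{\left(J \right)} = \left(-2 + 6\right) + \left(1 + J\right) = 4 + \left(1 + J\right) = 5 + J$)
$q{\left(L \right)} = 5 + L$
$-46 + n q{\left(-6 \right)} = -46 + 30 \left(5 - 6\right) = -46 + 30 \left(-1\right) = -46 - 30 = -76$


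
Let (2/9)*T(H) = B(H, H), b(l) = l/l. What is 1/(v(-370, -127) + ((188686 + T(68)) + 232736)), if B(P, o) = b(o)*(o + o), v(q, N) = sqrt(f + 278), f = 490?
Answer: 70339/29685449398 - 4*sqrt(3)/44528174097 ≈ 2.3693e-6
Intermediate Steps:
b(l) = 1
v(q, N) = 16*sqrt(3) (v(q, N) = sqrt(490 + 278) = sqrt(768) = 16*sqrt(3))
B(P, o) = 2*o (B(P, o) = 1*(o + o) = 1*(2*o) = 2*o)
T(H) = 9*H (T(H) = 9*(2*H)/2 = 9*H)
1/(v(-370, -127) + ((188686 + T(68)) + 232736)) = 1/(16*sqrt(3) + ((188686 + 9*68) + 232736)) = 1/(16*sqrt(3) + ((188686 + 612) + 232736)) = 1/(16*sqrt(3) + (189298 + 232736)) = 1/(16*sqrt(3) + 422034) = 1/(422034 + 16*sqrt(3))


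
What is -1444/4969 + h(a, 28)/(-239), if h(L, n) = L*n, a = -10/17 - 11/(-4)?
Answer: -10980073/20189047 ≈ -0.54386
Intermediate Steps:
a = 147/68 (a = -10*1/17 - 11*(-¼) = -10/17 + 11/4 = 147/68 ≈ 2.1618)
-1444/4969 + h(a, 28)/(-239) = -1444/4969 + ((147/68)*28)/(-239) = -1444*1/4969 + (1029/17)*(-1/239) = -1444/4969 - 1029/4063 = -10980073/20189047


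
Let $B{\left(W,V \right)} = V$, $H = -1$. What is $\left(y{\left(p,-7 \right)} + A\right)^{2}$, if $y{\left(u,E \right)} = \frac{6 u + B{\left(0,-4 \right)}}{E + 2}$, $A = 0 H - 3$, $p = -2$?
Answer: $\frac{1}{25} \approx 0.04$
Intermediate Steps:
$A = -3$ ($A = 0 \left(-1\right) - 3 = 0 - 3 = -3$)
$y{\left(u,E \right)} = \frac{-4 + 6 u}{2 + E}$ ($y{\left(u,E \right)} = \frac{6 u - 4}{E + 2} = \frac{-4 + 6 u}{2 + E}$)
$\left(y{\left(p,-7 \right)} + A\right)^{2} = \left(\frac{2 \left(-2 + 3 \left(-2\right)\right)}{2 - 7} - 3\right)^{2} = \left(\frac{2 \left(-2 - 6\right)}{-5} - 3\right)^{2} = \left(2 \left(- \frac{1}{5}\right) \left(-8\right) - 3\right)^{2} = \left(\frac{16}{5} - 3\right)^{2} = \left(\frac{1}{5}\right)^{2} = \frac{1}{25}$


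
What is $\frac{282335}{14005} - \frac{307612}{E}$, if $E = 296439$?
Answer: $\frac{15877399801}{830325639} \approx 19.122$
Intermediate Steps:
$\frac{282335}{14005} - \frac{307612}{E} = \frac{282335}{14005} - \frac{307612}{296439} = 282335 \cdot \frac{1}{14005} - \frac{307612}{296439} = \frac{56467}{2801} - \frac{307612}{296439} = \frac{15877399801}{830325639}$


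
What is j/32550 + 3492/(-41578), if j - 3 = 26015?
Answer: 242027951/338340975 ≈ 0.71534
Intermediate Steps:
j = 26018 (j = 3 + 26015 = 26018)
j/32550 + 3492/(-41578) = 26018/32550 + 3492/(-41578) = 26018*(1/32550) + 3492*(-1/41578) = 13009/16275 - 1746/20789 = 242027951/338340975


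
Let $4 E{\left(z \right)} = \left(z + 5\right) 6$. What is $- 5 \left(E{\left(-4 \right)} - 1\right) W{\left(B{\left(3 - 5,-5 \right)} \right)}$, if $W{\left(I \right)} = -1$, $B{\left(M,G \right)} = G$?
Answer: $\frac{5}{2} \approx 2.5$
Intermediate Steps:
$E{\left(z \right)} = \frac{15}{2} + \frac{3 z}{2}$ ($E{\left(z \right)} = \frac{\left(z + 5\right) 6}{4} = \frac{\left(5 + z\right) 6}{4} = \frac{30 + 6 z}{4} = \frac{15}{2} + \frac{3 z}{2}$)
$- 5 \left(E{\left(-4 \right)} - 1\right) W{\left(B{\left(3 - 5,-5 \right)} \right)} = - 5 \left(\left(\frac{15}{2} + \frac{3}{2} \left(-4\right)\right) - 1\right) \left(-1\right) = - 5 \left(\left(\frac{15}{2} - 6\right) - 1\right) \left(-1\right) = - 5 \left(\frac{3}{2} - 1\right) \left(-1\right) = \left(-5\right) \frac{1}{2} \left(-1\right) = \left(- \frac{5}{2}\right) \left(-1\right) = \frac{5}{2}$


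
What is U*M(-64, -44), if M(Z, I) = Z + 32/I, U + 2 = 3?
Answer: -712/11 ≈ -64.727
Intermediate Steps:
U = 1 (U = -2 + 3 = 1)
U*M(-64, -44) = 1*(-64 + 32/(-44)) = 1*(-64 + 32*(-1/44)) = 1*(-64 - 8/11) = 1*(-712/11) = -712/11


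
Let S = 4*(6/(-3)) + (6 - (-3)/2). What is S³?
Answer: -⅛ ≈ -0.12500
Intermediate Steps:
S = -½ (S = 4*(6*(-⅓)) + (6 - (-3)/2) = 4*(-2) + (6 - 1*(-3/2)) = -8 + (6 + 3/2) = -8 + 15/2 = -½ ≈ -0.50000)
S³ = (-½)³ = -⅛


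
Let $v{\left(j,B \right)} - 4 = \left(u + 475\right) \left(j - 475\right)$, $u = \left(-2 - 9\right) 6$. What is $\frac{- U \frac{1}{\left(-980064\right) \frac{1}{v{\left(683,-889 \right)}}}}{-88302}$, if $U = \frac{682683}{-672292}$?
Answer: $\frac{4839994909}{4848436080243648} \approx 9.9826 \cdot 10^{-7}$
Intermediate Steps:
$u = -66$ ($u = \left(-11\right) 6 = -66$)
$v{\left(j,B \right)} = -194271 + 409 j$ ($v{\left(j,B \right)} = 4 + \left(-66 + 475\right) \left(j - 475\right) = 4 + 409 \left(-475 + j\right) = 4 + \left(-194275 + 409 j\right) = -194271 + 409 j$)
$U = - \frac{682683}{672292}$ ($U = 682683 \left(- \frac{1}{672292}\right) = - \frac{682683}{672292} \approx -1.0155$)
$\frac{- U \frac{1}{\left(-980064\right) \frac{1}{v{\left(683,-889 \right)}}}}{-88302} = \frac{\left(-1\right) \left(- \frac{682683}{672292}\right) \frac{1}{\left(-980064\right) \frac{1}{-194271 + 409 \cdot 683}}}{-88302} = \frac{682683}{672292 \left(- \frac{980064}{-194271 + 279347}\right)} \left(- \frac{1}{88302}\right) = \frac{682683}{672292 \left(- \frac{980064}{85076}\right)} \left(- \frac{1}{88302}\right) = \frac{682683}{672292 \left(\left(-980064\right) \frac{1}{85076}\right)} \left(- \frac{1}{88302}\right) = \frac{682683}{672292 \left(- \frac{245016}{21269}\right)} \left(- \frac{1}{88302}\right) = \frac{682683}{672292} \left(- \frac{21269}{245016}\right) \left(- \frac{1}{88302}\right) = \left(- \frac{4839994909}{54907432224}\right) \left(- \frac{1}{88302}\right) = \frac{4839994909}{4848436080243648}$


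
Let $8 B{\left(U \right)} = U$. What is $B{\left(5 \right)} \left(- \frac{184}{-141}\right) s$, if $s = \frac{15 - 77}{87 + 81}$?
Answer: $- \frac{3565}{11844} \approx -0.301$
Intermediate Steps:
$B{\left(U \right)} = \frac{U}{8}$
$s = - \frac{31}{84}$ ($s = - \frac{62}{168} = \left(-62\right) \frac{1}{168} = - \frac{31}{84} \approx -0.36905$)
$B{\left(5 \right)} \left(- \frac{184}{-141}\right) s = \frac{1}{8} \cdot 5 \left(- \frac{184}{-141}\right) \left(- \frac{31}{84}\right) = \frac{5 \left(\left(-184\right) \left(- \frac{1}{141}\right)\right)}{8} \left(- \frac{31}{84}\right) = \frac{5}{8} \cdot \frac{184}{141} \left(- \frac{31}{84}\right) = \frac{115}{141} \left(- \frac{31}{84}\right) = - \frac{3565}{11844}$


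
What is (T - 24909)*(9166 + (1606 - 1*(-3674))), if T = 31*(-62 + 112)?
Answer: -337444114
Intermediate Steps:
T = 1550 (T = 31*50 = 1550)
(T - 24909)*(9166 + (1606 - 1*(-3674))) = (1550 - 24909)*(9166 + (1606 - 1*(-3674))) = -23359*(9166 + (1606 + 3674)) = -23359*(9166 + 5280) = -23359*14446 = -337444114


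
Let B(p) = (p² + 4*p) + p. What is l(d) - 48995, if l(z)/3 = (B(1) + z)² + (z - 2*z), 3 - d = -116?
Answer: -2477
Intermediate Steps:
d = 119 (d = 3 - 1*(-116) = 3 + 116 = 119)
B(p) = p² + 5*p
l(z) = -3*z + 3*(6 + z)² (l(z) = 3*((1*(5 + 1) + z)² + (z - 2*z)) = 3*((1*6 + z)² - z) = 3*((6 + z)² - z) = -3*z + 3*(6 + z)²)
l(d) - 48995 = (-3*119 + 3*(6 + 119)²) - 48995 = (-357 + 3*125²) - 48995 = (-357 + 3*15625) - 48995 = (-357 + 46875) - 48995 = 46518 - 48995 = -2477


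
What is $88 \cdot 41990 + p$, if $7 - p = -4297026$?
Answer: $7992153$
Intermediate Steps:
$p = 4297033$ ($p = 7 - -4297026 = 7 + 4297026 = 4297033$)
$88 \cdot 41990 + p = 88 \cdot 41990 + 4297033 = 3695120 + 4297033 = 7992153$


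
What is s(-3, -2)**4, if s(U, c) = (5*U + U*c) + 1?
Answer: 4096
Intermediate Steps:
s(U, c) = 1 + 5*U + U*c
s(-3, -2)**4 = (1 + 5*(-3) - 3*(-2))**4 = (1 - 15 + 6)**4 = (-8)**4 = 4096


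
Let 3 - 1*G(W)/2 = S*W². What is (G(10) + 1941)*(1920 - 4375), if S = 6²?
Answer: 12896115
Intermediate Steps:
S = 36
G(W) = 6 - 72*W²
(G(10) + 1941)*(1920 - 4375) = ((6 - 72*10²) + 1941)*(1920 - 4375) = ((6 - 72*100) + 1941)*(-2455) = ((6 - 7200) + 1941)*(-2455) = (-7194 + 1941)*(-2455) = -5253*(-2455) = 12896115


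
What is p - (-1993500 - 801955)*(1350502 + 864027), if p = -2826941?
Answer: 6190613338754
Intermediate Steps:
p - (-1993500 - 801955)*(1350502 + 864027) = -2826941 - (-1993500 - 801955)*(1350502 + 864027) = -2826941 - (-2795455)*2214529 = -2826941 - 1*(-6190616165695) = -2826941 + 6190616165695 = 6190613338754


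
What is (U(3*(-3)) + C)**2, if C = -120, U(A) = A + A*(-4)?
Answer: 8649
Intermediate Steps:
U(A) = -3*A (U(A) = A - 4*A = -3*A)
(U(3*(-3)) + C)**2 = (-9*(-3) - 120)**2 = (-3*(-9) - 120)**2 = (27 - 120)**2 = (-93)**2 = 8649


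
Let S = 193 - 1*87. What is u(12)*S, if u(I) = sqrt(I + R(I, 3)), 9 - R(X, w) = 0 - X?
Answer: 106*sqrt(33) ≈ 608.92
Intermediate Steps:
S = 106 (S = 193 - 87 = 106)
R(X, w) = 9 + X (R(X, w) = 9 - (0 - X) = 9 - (-1)*X = 9 + X)
u(I) = sqrt(9 + 2*I) (u(I) = sqrt(I + (9 + I)) = sqrt(9 + 2*I))
u(12)*S = sqrt(9 + 2*12)*106 = sqrt(9 + 24)*106 = sqrt(33)*106 = 106*sqrt(33)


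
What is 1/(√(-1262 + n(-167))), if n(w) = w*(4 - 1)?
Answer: -I*√1763/1763 ≈ -0.023816*I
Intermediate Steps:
n(w) = 3*w (n(w) = w*3 = 3*w)
1/(√(-1262 + n(-167))) = 1/(√(-1262 + 3*(-167))) = 1/(√(-1262 - 501)) = 1/(√(-1763)) = 1/(I*√1763) = -I*√1763/1763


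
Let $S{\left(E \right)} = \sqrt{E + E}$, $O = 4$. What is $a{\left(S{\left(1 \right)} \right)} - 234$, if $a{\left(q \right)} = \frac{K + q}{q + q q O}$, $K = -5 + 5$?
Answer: $- \frac{7255}{31} + \frac{4 \sqrt{2}}{31} \approx -233.85$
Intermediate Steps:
$S{\left(E \right)} = \sqrt{2} \sqrt{E}$ ($S{\left(E \right)} = \sqrt{2 E} = \sqrt{2} \sqrt{E}$)
$K = 0$
$a{\left(q \right)} = \frac{q}{q + 4 q^{2}}$ ($a{\left(q \right)} = \frac{0 + q}{q + q q 4} = \frac{q}{q + q^{2} \cdot 4} = \frac{q}{q + 4 q^{2}}$)
$a{\left(S{\left(1 \right)} \right)} - 234 = \frac{1}{1 + 4 \sqrt{2} \sqrt{1}} - 234 = \frac{1}{1 + 4 \sqrt{2} \cdot 1} - 234 = \frac{1}{1 + 4 \sqrt{2}} - 234 = -234 + \frac{1}{1 + 4 \sqrt{2}}$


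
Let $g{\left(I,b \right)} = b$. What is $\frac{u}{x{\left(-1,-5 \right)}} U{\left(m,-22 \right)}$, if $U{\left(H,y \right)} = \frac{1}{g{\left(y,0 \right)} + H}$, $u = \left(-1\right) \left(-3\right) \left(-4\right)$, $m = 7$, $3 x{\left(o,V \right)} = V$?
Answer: $\frac{36}{35} \approx 1.0286$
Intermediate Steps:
$x{\left(o,V \right)} = \frac{V}{3}$
$u = -12$ ($u = 3 \left(-4\right) = -12$)
$U{\left(H,y \right)} = \frac{1}{H}$ ($U{\left(H,y \right)} = \frac{1}{0 + H} = \frac{1}{H}$)
$\frac{u}{x{\left(-1,-5 \right)}} U{\left(m,-22 \right)} = \frac{\left(-12\right) \frac{1}{\frac{1}{3} \left(-5\right)}}{7} = - \frac{12}{- \frac{5}{3}} \cdot \frac{1}{7} = \left(-12\right) \left(- \frac{3}{5}\right) \frac{1}{7} = \frac{36}{5} \cdot \frac{1}{7} = \frac{36}{35}$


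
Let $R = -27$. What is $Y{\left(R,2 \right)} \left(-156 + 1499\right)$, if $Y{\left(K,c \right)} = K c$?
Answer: $-72522$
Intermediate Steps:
$Y{\left(R,2 \right)} \left(-156 + 1499\right) = \left(-27\right) 2 \left(-156 + 1499\right) = \left(-54\right) 1343 = -72522$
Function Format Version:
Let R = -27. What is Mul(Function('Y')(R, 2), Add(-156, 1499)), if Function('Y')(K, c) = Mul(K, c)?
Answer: -72522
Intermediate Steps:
Mul(Function('Y')(R, 2), Add(-156, 1499)) = Mul(Mul(-27, 2), Add(-156, 1499)) = Mul(-54, 1343) = -72522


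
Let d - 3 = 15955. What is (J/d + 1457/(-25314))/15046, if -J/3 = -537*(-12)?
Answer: -256310527/3038997188676 ≈ -8.4340e-5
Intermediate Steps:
d = 15958 (d = 3 + 15955 = 15958)
J = -19332 (J = -(-1611)*(-12) = -3*6444 = -19332)
(J/d + 1457/(-25314))/15046 = (-19332/15958 + 1457/(-25314))/15046 = (-19332*1/15958 + 1457*(-1/25314))*(1/15046) = (-9666/7979 - 1457/25314)*(1/15046) = -256310527/201980406*1/15046 = -256310527/3038997188676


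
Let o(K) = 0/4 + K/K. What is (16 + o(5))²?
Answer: 289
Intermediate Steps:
o(K) = 1 (o(K) = 0*(¼) + 1 = 0 + 1 = 1)
(16 + o(5))² = (16 + 1)² = 17² = 289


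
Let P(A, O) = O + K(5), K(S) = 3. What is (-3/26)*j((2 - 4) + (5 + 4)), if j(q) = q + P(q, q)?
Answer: -51/26 ≈ -1.9615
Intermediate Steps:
P(A, O) = 3 + O (P(A, O) = O + 3 = 3 + O)
j(q) = 3 + 2*q (j(q) = q + (3 + q) = 3 + 2*q)
(-3/26)*j((2 - 4) + (5 + 4)) = (-3/26)*(3 + 2*((2 - 4) + (5 + 4))) = (-3*1/26)*(3 + 2*(-2 + 9)) = -3*(3 + 2*7)/26 = -3*(3 + 14)/26 = -3/26*17 = -51/26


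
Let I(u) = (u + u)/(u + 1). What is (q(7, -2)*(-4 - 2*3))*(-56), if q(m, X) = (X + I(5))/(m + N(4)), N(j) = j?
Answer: -560/33 ≈ -16.970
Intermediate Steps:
I(u) = 2*u/(1 + u) (I(u) = (2*u)/(1 + u) = 2*u/(1 + u))
q(m, X) = (5/3 + X)/(4 + m) (q(m, X) = (X + 2*5/(1 + 5))/(m + 4) = (X + 2*5/6)/(4 + m) = (X + 2*5*(⅙))/(4 + m) = (X + 5/3)/(4 + m) = (5/3 + X)/(4 + m))
(q(7, -2)*(-4 - 2*3))*(-56) = (((5/3 - 2)/(4 + 7))*(-4 - 2*3))*(-56) = ((-⅓/11)*(-4 - 6))*(-56) = (((1/11)*(-⅓))*(-10))*(-56) = -1/33*(-10)*(-56) = (10/33)*(-56) = -560/33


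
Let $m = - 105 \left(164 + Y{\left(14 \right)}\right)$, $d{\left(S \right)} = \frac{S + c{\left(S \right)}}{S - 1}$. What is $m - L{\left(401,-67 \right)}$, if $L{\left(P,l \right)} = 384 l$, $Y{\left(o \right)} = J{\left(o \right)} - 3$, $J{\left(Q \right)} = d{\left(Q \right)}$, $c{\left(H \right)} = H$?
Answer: $\frac{111759}{13} \approx 8596.8$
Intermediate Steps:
$d{\left(S \right)} = \frac{2 S}{-1 + S}$ ($d{\left(S \right)} = \frac{S + S}{S - 1} = \frac{2 S}{-1 + S}$)
$J{\left(Q \right)} = \frac{2 Q}{-1 + Q}$
$Y{\left(o \right)} = -3 + \frac{2 o}{-1 + o}$ ($Y{\left(o \right)} = \frac{2 o}{-1 + o} - 3 = -3 + \frac{2 o}{-1 + o}$)
$m = - \frac{222705}{13}$ ($m = - 105 \left(164 + \frac{3 - 14}{-1 + 14}\right) = - 105 \left(164 + \frac{3 - 14}{13}\right) = - 105 \left(164 + \frac{1}{13} \left(-11\right)\right) = - 105 \left(164 - \frac{11}{13}\right) = \left(-105\right) \frac{2121}{13} = - \frac{222705}{13} \approx -17131.0$)
$m - L{\left(401,-67 \right)} = - \frac{222705}{13} - 384 \left(-67\right) = - \frac{222705}{13} - -25728 = - \frac{222705}{13} + 25728 = \frac{111759}{13}$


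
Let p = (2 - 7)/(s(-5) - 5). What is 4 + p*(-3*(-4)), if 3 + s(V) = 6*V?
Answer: 106/19 ≈ 5.5789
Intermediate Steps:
s(V) = -3 + 6*V
p = 5/38 (p = (2 - 7)/((-3 + 6*(-5)) - 5) = -5/((-3 - 30) - 5) = -5/(-33 - 5) = -5/(-38) = -5*(-1/38) = 5/38 ≈ 0.13158)
4 + p*(-3*(-4)) = 4 + 5*(-3*(-4))/38 = 4 + (5/38)*12 = 4 + 30/19 = 106/19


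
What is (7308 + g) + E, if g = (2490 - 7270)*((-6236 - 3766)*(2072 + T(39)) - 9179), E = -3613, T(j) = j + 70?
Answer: 104316529675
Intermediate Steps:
T(j) = 70 + j
g = 104316525980 (g = (2490 - 7270)*((-6236 - 3766)*(2072 + (70 + 39)) - 9179) = -4780*(-10002*(2072 + 109) - 9179) = -4780*(-10002*2181 - 9179) = -4780*(-21814362 - 9179) = -4780*(-21823541) = 104316525980)
(7308 + g) + E = (7308 + 104316525980) - 3613 = 104316533288 - 3613 = 104316529675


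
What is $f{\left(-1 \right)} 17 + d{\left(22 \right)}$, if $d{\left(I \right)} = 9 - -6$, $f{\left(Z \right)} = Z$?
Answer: $-2$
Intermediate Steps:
$d{\left(I \right)} = 15$ ($d{\left(I \right)} = 9 + 6 = 15$)
$f{\left(-1 \right)} 17 + d{\left(22 \right)} = \left(-1\right) 17 + 15 = -17 + 15 = -2$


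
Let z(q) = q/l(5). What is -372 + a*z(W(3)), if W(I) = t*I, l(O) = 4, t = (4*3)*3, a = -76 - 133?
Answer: -6015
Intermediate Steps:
a = -209
t = 36 (t = 12*3 = 36)
W(I) = 36*I
z(q) = q/4
-372 + a*z(W(3)) = -372 - 209*36*3/4 = -372 - 209*108/4 = -372 - 209*27 = -372 - 5643 = -6015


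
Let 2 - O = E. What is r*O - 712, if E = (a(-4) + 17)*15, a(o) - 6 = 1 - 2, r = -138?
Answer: 44552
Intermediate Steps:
a(o) = 5 (a(o) = 6 + (1 - 2) = 6 - 1 = 5)
E = 330 (E = (5 + 17)*15 = 22*15 = 330)
O = -328 (O = 2 - 1*330 = 2 - 330 = -328)
r*O - 712 = -138*(-328) - 712 = 45264 - 712 = 44552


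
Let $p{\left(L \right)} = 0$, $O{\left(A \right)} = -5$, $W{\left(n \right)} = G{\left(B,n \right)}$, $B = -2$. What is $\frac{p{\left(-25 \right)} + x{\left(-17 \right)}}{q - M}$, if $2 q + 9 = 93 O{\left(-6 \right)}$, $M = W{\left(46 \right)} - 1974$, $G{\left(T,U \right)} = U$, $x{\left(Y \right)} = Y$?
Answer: $- \frac{17}{1691} \approx -0.010053$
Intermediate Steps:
$W{\left(n \right)} = n$
$M = -1928$ ($M = 46 - 1974 = -1928$)
$q = -237$ ($q = - \frac{9}{2} + \frac{93 \left(-5\right)}{2} = - \frac{9}{2} + \frac{1}{2} \left(-465\right) = - \frac{9}{2} - \frac{465}{2} = -237$)
$\frac{p{\left(-25 \right)} + x{\left(-17 \right)}}{q - M} = \frac{0 - 17}{-237 - -1928} = - \frac{17}{-237 + 1928} = - \frac{17}{1691}$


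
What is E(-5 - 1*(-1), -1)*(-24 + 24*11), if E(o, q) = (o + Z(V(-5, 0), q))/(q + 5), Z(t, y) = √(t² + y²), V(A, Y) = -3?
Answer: -240 + 60*√10 ≈ -50.263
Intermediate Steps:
E(o, q) = (o + √(9 + q²))/(5 + q) (E(o, q) = (o + √((-3)² + q²))/(q + 5) = (o + √(9 + q²))/(5 + q))
E(-5 - 1*(-1), -1)*(-24 + 24*11) = (((-5 - 1*(-1)) + √(9 + (-1)²))/(5 - 1))*(-24 + 24*11) = (((-5 + 1) + √(9 + 1))/4)*(-24 + 264) = ((-4 + √10)/4)*240 = (-1 + √10/4)*240 = -240 + 60*√10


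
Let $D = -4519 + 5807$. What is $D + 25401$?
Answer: $26689$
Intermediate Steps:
$D = 1288$
$D + 25401 = 1288 + 25401 = 26689$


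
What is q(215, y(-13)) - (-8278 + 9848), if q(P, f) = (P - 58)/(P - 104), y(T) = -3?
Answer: -174113/111 ≈ -1568.6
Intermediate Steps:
q(P, f) = (-58 + P)/(-104 + P)
q(215, y(-13)) - (-8278 + 9848) = (-58 + 215)/(-104 + 215) - (-8278 + 9848) = 157/111 - 1*1570 = (1/111)*157 - 1570 = 157/111 - 1570 = -174113/111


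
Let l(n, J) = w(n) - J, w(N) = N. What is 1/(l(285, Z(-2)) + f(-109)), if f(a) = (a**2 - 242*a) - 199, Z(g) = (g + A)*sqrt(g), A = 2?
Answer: 1/38345 ≈ 2.6079e-5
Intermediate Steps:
Z(g) = sqrt(g)*(2 + g) (Z(g) = (g + 2)*sqrt(g) = (2 + g)*sqrt(g) = sqrt(g)*(2 + g))
l(n, J) = n - J
f(a) = -199 + a**2 - 242*a
1/(l(285, Z(-2)) + f(-109)) = 1/((285 - sqrt(-2)*(2 - 2)) + (-199 + (-109)**2 - 242*(-109))) = 1/((285 - I*sqrt(2)*0) + (-199 + 11881 + 26378)) = 1/((285 - 1*0) + 38060) = 1/((285 + 0) + 38060) = 1/(285 + 38060) = 1/38345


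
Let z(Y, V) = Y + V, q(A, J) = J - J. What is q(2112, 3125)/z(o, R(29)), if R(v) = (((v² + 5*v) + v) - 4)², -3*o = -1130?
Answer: 0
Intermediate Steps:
q(A, J) = 0
o = 1130/3 (o = -⅓*(-1130) = 1130/3 ≈ 376.67)
R(v) = (-4 + v² + 6*v)² (R(v) = ((v² + 6*v) - 4)² = (-4 + v² + 6*v)²)
z(Y, V) = V + Y
q(2112, 3125)/z(o, R(29)) = 0/((-4 + 29² + 6*29)² + 1130/3) = 0/((-4 + 841 + 174)² + 1130/3) = 0/(1011² + 1130/3) = 0/(1022121 + 1130/3) = 0/(3067493/3) = 0*(3/3067493) = 0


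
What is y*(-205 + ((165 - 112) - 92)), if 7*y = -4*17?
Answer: 16592/7 ≈ 2370.3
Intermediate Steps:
y = -68/7 (y = (-4*17)/7 = (1/7)*(-68) = -68/7 ≈ -9.7143)
y*(-205 + ((165 - 112) - 92)) = -68*(-205 + ((165 - 112) - 92))/7 = -68*(-205 + (53 - 92))/7 = -68*(-205 - 39)/7 = -68/7*(-244) = 16592/7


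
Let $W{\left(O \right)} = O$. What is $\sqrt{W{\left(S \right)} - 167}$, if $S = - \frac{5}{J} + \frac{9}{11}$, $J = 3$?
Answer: $\frac{i \sqrt{182787}}{33} \approx 12.956 i$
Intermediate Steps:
$S = - \frac{28}{33}$ ($S = - \frac{5}{3} + \frac{9}{11} = - \frac{28}{33} \approx -0.84848$)
$\sqrt{W{\left(S \right)} - 167} = \sqrt{- \frac{28}{33} - 167} = \sqrt{- \frac{5539}{33}} = \frac{i \sqrt{182787}}{33}$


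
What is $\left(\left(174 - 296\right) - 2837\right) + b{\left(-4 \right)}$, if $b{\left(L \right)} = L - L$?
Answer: $-2959$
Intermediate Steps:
$b{\left(L \right)} = 0$
$\left(\left(174 - 296\right) - 2837\right) + b{\left(-4 \right)} = \left(\left(174 - 296\right) - 2837\right) + 0 = \left(-122 - 2837\right) + 0 = -2959 + 0 = -2959$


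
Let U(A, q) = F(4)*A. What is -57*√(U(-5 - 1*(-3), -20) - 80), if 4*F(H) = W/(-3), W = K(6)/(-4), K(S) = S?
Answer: -57*I*√321/2 ≈ -510.62*I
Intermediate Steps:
W = -3/2 (W = 6/(-4) = 6*(-¼) = -3/2 ≈ -1.5000)
F(H) = ⅛ (F(H) = (-3/2/(-3))/4 = (-3/2*(-⅓))/4 = (¼)*(½) = ⅛)
U(A, q) = A/8
-57*√(U(-5 - 1*(-3), -20) - 80) = -57*√((-5 - 1*(-3))/8 - 80) = -57*√((-5 + 3)/8 - 80) = -57*√((⅛)*(-2) - 80) = -57*√(-¼ - 80) = -57*I*√321/2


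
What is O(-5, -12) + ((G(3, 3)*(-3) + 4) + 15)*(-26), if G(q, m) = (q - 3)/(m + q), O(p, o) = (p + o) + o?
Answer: -523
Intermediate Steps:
O(p, o) = p + 2*o (O(p, o) = (o + p) + o = p + 2*o)
G(q, m) = (-3 + q)/(m + q)
O(-5, -12) + ((G(3, 3)*(-3) + 4) + 15)*(-26) = (-5 + 2*(-12)) + ((((-3 + 3)/(3 + 3))*(-3) + 4) + 15)*(-26) = (-5 - 24) + (((0/6)*(-3) + 4) + 15)*(-26) = -29 + ((((1/6)*0)*(-3) + 4) + 15)*(-26) = -29 + ((0*(-3) + 4) + 15)*(-26) = -29 + ((0 + 4) + 15)*(-26) = -29 + (4 + 15)*(-26) = -29 + 19*(-26) = -29 - 494 = -523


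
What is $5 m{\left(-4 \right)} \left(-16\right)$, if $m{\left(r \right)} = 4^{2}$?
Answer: $-1280$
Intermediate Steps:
$m{\left(r \right)} = 16$
$5 m{\left(-4 \right)} \left(-16\right) = 5 \cdot 16 \left(-16\right) = 80 \left(-16\right) = -1280$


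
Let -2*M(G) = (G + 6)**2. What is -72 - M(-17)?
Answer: -23/2 ≈ -11.500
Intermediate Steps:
M(G) = -(6 + G)**2/2 (M(G) = -(G + 6)**2/2 = -(6 + G)**2/2)
-72 - M(-17) = -72 - (-1)*(6 - 17)**2/2 = -72 - (-1)*(-11)**2/2 = -72 - (-1)*121/2 = -72 - 1*(-121/2) = -72 + 121/2 = -23/2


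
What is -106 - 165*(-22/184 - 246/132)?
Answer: 20353/92 ≈ 221.23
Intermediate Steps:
-106 - 165*(-22/184 - 246/132) = -106 - 165*(-22*1/184 - 246*1/132) = -106 - 165*(-11/92 - 41/22) = -106 - 165*(-2007/1012) = -106 + 30105/92 = 20353/92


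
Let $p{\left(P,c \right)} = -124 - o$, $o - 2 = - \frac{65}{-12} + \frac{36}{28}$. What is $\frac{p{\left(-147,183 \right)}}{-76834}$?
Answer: $\frac{11147}{6454056} \approx 0.0017271$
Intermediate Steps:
$o = \frac{731}{84}$ ($o = 2 + \left(- \frac{65}{-12} + \frac{36}{28}\right) = 2 + \left(\left(-65\right) \left(- \frac{1}{12}\right) + 36 \cdot \frac{1}{28}\right) = 2 + \left(\frac{65}{12} + \frac{9}{7}\right) = 2 + \frac{563}{84} = \frac{731}{84} \approx 8.7024$)
$p{\left(P,c \right)} = - \frac{11147}{84}$ ($p{\left(P,c \right)} = -124 - \frac{731}{84} = - \frac{11147}{84}$)
$\frac{p{\left(-147,183 \right)}}{-76834} = - \frac{11147}{84 \left(-76834\right)} = \left(- \frac{11147}{84}\right) \left(- \frac{1}{76834}\right) = \frac{11147}{6454056}$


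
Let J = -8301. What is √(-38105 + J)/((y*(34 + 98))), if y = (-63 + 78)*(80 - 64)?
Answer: I*√46406/31680 ≈ 0.0067999*I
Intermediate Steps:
y = 240 (y = 15*16 = 240)
√(-38105 + J)/((y*(34 + 98))) = √(-38105 - 8301)/((240*(34 + 98))) = √(-46406)/((240*132)) = (I*√46406)/31680 = (I*√46406)*(1/31680) = I*√46406/31680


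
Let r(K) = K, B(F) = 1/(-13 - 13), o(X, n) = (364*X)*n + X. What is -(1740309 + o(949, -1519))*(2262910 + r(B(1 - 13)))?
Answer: 15384819565455567/13 ≈ 1.1834e+15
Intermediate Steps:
o(X, n) = X + 364*X*n (o(X, n) = 364*X*n + X = X + 364*X*n)
B(F) = -1/26 (B(F) = 1/(-26) = -1/26)
-(1740309 + o(949, -1519))*(2262910 + r(B(1 - 13))) = -(1740309 + 949*(1 + 364*(-1519)))*(2262910 - 1/26) = -(1740309 + 949*(1 - 552916))*58835659/26 = -(1740309 + 949*(-552915))*58835659/26 = -(1740309 - 524716335)*58835659/26 = -(-522976026)*58835659/26 = -1*(-15384819565455567/13) = 15384819565455567/13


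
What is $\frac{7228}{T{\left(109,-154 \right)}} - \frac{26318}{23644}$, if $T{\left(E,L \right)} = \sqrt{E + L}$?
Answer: $- \frac{13159}{11822} - \frac{7228 i \sqrt{5}}{15} \approx -1.1131 - 1077.5 i$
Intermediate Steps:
$\frac{7228}{T{\left(109,-154 \right)}} - \frac{26318}{23644} = \frac{7228}{\sqrt{109 - 154}} - \frac{26318}{23644} = \frac{7228}{\sqrt{-45}} - \frac{13159}{11822} = \frac{7228}{3 i \sqrt{5}} - \frac{13159}{11822} = 7228 \left(- \frac{i \sqrt{5}}{15}\right) - \frac{13159}{11822} = - \frac{7228 i \sqrt{5}}{15} - \frac{13159}{11822} = - \frac{13159}{11822} - \frac{7228 i \sqrt{5}}{15}$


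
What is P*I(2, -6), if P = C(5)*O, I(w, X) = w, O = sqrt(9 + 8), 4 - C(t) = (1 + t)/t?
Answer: 28*sqrt(17)/5 ≈ 23.089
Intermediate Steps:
C(t) = 4 - (1 + t)/t
O = sqrt(17) ≈ 4.1231
P = 14*sqrt(17)/5 (P = (3 - 1/5)*sqrt(17) = 14*sqrt(17)/5 ≈ 11.545)
P*I(2, -6) = (14*sqrt(17)/5)*2 = 28*sqrt(17)/5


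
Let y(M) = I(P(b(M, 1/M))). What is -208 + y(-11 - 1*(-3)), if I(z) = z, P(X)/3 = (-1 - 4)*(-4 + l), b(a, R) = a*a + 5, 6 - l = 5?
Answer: -163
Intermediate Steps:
l = 1 (l = 6 - 1*5 = 6 - 5 = 1)
b(a, R) = 5 + a² (b(a, R) = a² + 5 = 5 + a²)
P(X) = 45 (P(X) = 3*((-1 - 4)*(-4 + 1)) = 3*(-5*(-3)) = 3*15 = 45)
y(M) = 45
-208 + y(-11 - 1*(-3)) = -208 + 45 = -163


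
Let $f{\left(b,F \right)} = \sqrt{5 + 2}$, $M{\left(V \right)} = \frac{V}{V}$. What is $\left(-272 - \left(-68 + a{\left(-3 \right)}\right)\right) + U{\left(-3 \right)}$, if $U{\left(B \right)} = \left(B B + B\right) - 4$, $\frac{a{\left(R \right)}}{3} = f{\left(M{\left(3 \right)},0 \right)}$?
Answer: $-202 - 3 \sqrt{7} \approx -209.94$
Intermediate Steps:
$M{\left(V \right)} = 1$
$f{\left(b,F \right)} = \sqrt{7}$
$a{\left(R \right)} = 3 \sqrt{7}$
$U{\left(B \right)} = -4 + B + B^{2}$ ($U{\left(B \right)} = \left(B^{2} + B\right) - 4 = \left(B + B^{2}\right) - 4 = -4 + B + B^{2}$)
$\left(-272 - \left(-68 + a{\left(-3 \right)}\right)\right) + U{\left(-3 \right)} = \left(-272 + \left(68 - 3 \sqrt{7}\right)\right) - \left(7 - 9\right) = \left(-272 + \left(68 - 3 \sqrt{7}\right)\right) - -2 = \left(-204 - 3 \sqrt{7}\right) + 2 = -202 - 3 \sqrt{7}$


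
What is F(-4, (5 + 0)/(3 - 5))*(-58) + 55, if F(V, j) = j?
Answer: 200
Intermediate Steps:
F(-4, (5 + 0)/(3 - 5))*(-58) + 55 = ((5 + 0)/(3 - 5))*(-58) + 55 = (5/(-2))*(-58) + 55 = (5*(-½))*(-58) + 55 = -5/2*(-58) + 55 = 145 + 55 = 200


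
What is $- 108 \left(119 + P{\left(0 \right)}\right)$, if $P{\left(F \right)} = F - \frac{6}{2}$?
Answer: $-12528$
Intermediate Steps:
$P{\left(F \right)} = -3 + F$ ($P{\left(F \right)} = F - 6 \cdot \frac{1}{2} = F - 3 = -3 + F$)
$- 108 \left(119 + P{\left(0 \right)}\right) = - 108 \left(119 + \left(-3 + 0\right)\right) = - 108 \left(119 - 3\right) = \left(-108\right) 116 = -12528$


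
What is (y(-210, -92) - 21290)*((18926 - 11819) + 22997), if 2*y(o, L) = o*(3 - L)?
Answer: -941201560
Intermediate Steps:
y(o, L) = o*(3 - L)/2 (y(o, L) = (o*(3 - L))/2 = o*(3 - L)/2)
(y(-210, -92) - 21290)*((18926 - 11819) + 22997) = ((1/2)*(-210)*(3 - 1*(-92)) - 21290)*((18926 - 11819) + 22997) = ((1/2)*(-210)*(3 + 92) - 21290)*(7107 + 22997) = ((1/2)*(-210)*95 - 21290)*30104 = (-9975 - 21290)*30104 = -31265*30104 = -941201560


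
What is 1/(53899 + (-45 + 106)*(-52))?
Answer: 1/50727 ≈ 1.9713e-5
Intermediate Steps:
1/(53899 + (-45 + 106)*(-52)) = 1/(53899 + 61*(-52)) = 1/(53899 - 3172) = 1/50727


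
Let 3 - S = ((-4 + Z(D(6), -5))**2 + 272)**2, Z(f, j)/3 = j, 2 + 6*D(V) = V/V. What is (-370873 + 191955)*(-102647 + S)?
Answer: 90055333694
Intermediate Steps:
D(V) = -1/6 (D(V) = -1/3 + (V/V)/6 = -1/3 + (1/6)*1 = -1/3 + 1/6 = -1/6)
Z(f, j) = 3*j
S = -400686 (S = 3 - ((-4 + 3*(-5))**2 + 272)**2 = 3 - ((-4 - 15)**2 + 272)**2 = 3 - ((-19)**2 + 272)**2 = 3 - (361 + 272)**2 = 3 - 1*633**2 = 3 - 1*400689 = 3 - 400689 = -400686)
(-370873 + 191955)*(-102647 + S) = (-370873 + 191955)*(-102647 - 400686) = -178918*(-503333) = 90055333694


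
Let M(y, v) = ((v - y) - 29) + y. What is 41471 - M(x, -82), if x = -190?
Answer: 41582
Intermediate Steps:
M(y, v) = -29 + v (M(y, v) = (-29 + v - y) + y = -29 + v)
41471 - M(x, -82) = 41471 - (-29 - 82) = 41471 - 1*(-111) = 41471 + 111 = 41582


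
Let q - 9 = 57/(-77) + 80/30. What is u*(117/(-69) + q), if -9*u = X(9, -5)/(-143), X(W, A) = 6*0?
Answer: 0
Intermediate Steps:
X(W, A) = 0
q = 2524/231 (q = 9 + (57/(-77) + 80/30) = 9 + (57*(-1/77) + 80*(1/30)) = 9 + (-57/77 + 8/3) = 9 + 445/231 = 2524/231 ≈ 10.926)
u = 0 (u = -0/(-143) = -0*(-1)/143 = -1/9*0 = 0)
u*(117/(-69) + q) = 0*(117/(-69) + 2524/231) = 0*(117*(-1/69) + 2524/231) = 0*(-39/23 + 2524/231) = 0*(49043/5313) = 0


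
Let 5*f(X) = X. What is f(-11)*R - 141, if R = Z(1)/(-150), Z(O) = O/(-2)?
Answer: -211511/1500 ≈ -141.01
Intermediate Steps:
Z(O) = -O/2 (Z(O) = O*(-½) = -O/2)
f(X) = X/5
R = 1/300 (R = -½*1/(-150) = -½*(-1/150) = 1/300 ≈ 0.0033333)
f(-11)*R - 141 = ((⅕)*(-11))*(1/300) - 141 = -11/5*1/300 - 141 = -11/1500 - 141 = -211511/1500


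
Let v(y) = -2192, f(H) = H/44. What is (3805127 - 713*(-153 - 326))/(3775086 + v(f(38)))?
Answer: 2073327/1886447 ≈ 1.0991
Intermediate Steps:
f(H) = H/44 (f(H) = H*(1/44) = H/44)
(3805127 - 713*(-153 - 326))/(3775086 + v(f(38))) = (3805127 - 713*(-153 - 326))/(3775086 - 2192) = (3805127 - 713*(-479))/3772894 = (3805127 + 341527)*(1/3772894) = 4146654*(1/3772894) = 2073327/1886447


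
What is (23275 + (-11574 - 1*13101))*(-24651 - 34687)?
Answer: 83073200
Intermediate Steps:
(23275 + (-11574 - 1*13101))*(-24651 - 34687) = (23275 + (-11574 - 13101))*(-59338) = (23275 - 24675)*(-59338) = -1400*(-59338) = 83073200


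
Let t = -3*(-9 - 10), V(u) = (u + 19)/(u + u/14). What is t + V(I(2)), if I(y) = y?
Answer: 334/5 ≈ 66.800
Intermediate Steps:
V(u) = 14*(19 + u)/(15*u) (V(u) = (19 + u)/(u + u*(1/14)) = (19 + u)/(u + u/14) = (19 + u)/((15*u/14)) = (19 + u)*(14/(15*u)) = 14*(19 + u)/(15*u))
t = 57 (t = -3*(-19) = 57)
t + V(I(2)) = 57 + (14/15)*(19 + 2)/2 = 57 + (14/15)*(½)*21 = 57 + 49/5 = 334/5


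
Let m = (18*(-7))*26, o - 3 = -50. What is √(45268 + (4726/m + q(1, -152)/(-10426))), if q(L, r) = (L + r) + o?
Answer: √2169959756600090/218946 ≈ 212.76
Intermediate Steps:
o = -47 (o = 3 - 50 = -47)
m = -3276 (m = -126*26 = -3276)
q(L, r) = -47 + L + r (q(L, r) = (L + r) - 47 = -47 + L + r)
√(45268 + (4726/m + q(1, -152)/(-10426))) = √(45268 + (4726/(-3276) + (-47 + 1 - 152)/(-10426))) = √(45268 + (4726*(-1/3276) - 198*(-1/10426))) = √(45268 + (-2363/1638 + 99/5213)) = √(45268 - 935089/656838) = √(29732807495/656838) = √2169959756600090/218946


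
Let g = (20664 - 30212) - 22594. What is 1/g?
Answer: -1/32142 ≈ -3.1112e-5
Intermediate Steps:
g = -32142 (g = -9548 - 22594 = -32142)
1/g = 1/(-32142) = -1/32142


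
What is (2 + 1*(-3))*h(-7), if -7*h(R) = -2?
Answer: -2/7 ≈ -0.28571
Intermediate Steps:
h(R) = 2/7 (h(R) = -⅐*(-2) = 2/7)
(2 + 1*(-3))*h(-7) = (2 + 1*(-3))*(2/7) = (2 - 3)*(2/7) = -1*2/7 = -2/7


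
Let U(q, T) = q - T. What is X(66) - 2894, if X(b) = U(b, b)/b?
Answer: -2894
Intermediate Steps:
X(b) = 0 (X(b) = (b - b)/b = 0/b = 0)
X(66) - 2894 = 0 - 2894 = -2894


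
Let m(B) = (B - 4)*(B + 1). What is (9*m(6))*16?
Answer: 2016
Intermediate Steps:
m(B) = (1 + B)*(-4 + B) (m(B) = (-4 + B)*(1 + B) = (1 + B)*(-4 + B))
(9*m(6))*16 = (9*(-4 + 6**2 - 3*6))*16 = (9*(-4 + 36 - 18))*16 = (9*14)*16 = 126*16 = 2016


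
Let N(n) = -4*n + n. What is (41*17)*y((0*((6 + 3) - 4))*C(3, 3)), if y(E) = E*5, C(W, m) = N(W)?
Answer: 0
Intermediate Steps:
N(n) = -3*n
C(W, m) = -3*W
y(E) = 5*E
(41*17)*y((0*((6 + 3) - 4))*C(3, 3)) = (41*17)*(5*((0*((6 + 3) - 4))*(-3*3))) = 697*(5*((0*(9 - 4))*(-9))) = 697*(5*((0*5)*(-9))) = 697*(5*(0*(-9))) = 697*(5*0) = 697*0 = 0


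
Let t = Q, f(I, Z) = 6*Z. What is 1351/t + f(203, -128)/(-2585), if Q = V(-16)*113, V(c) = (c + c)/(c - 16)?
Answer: 3579119/292105 ≈ 12.253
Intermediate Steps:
V(c) = 2*c/(-16 + c) (V(c) = (2*c)/(-16 + c) = 2*c/(-16 + c))
Q = 113 (Q = (2*(-16)/(-16 - 16))*113 = (2*(-16)/(-32))*113 = (2*(-16)*(-1/32))*113 = 1*113 = 113)
t = 113
1351/t + f(203, -128)/(-2585) = 1351/113 + (6*(-128))/(-2585) = 1351*(1/113) - 768*(-1/2585) = 1351/113 + 768/2585 = 3579119/292105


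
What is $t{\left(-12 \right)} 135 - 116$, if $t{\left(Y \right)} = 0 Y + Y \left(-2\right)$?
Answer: $3124$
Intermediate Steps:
$t{\left(Y \right)} = - 2 Y$ ($t{\left(Y \right)} = 0 - 2 Y = - 2 Y$)
$t{\left(-12 \right)} 135 - 116 = \left(-2\right) \left(-12\right) 135 - 116 = 24 \cdot 135 - 116 = 3240 - 116 = 3124$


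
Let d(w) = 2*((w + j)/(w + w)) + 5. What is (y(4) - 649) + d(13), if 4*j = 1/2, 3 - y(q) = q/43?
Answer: -2862453/4472 ≈ -640.08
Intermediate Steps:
y(q) = 3 - q/43
j = 1/8 (j = (1/2)/4 = (1*(1/2))/4 = (1/4)*(1/2) = 1/8 ≈ 0.12500)
d(w) = 5 + (1/8 + w)/w (d(w) = 2*((w + 1/8)/(w + w)) + 5 = 2*((1/8 + w)/((2*w))) + 5 = 2*((1/8 + w)*(1/(2*w))) + 5 = 2*((1/8 + w)/(2*w)) + 5 = (1/8 + w)/w + 5 = 5 + (1/8 + w)/w)
(y(4) - 649) + d(13) = ((3 - 1/43*4) - 649) + (6 + (1/8)/13) = ((3 - 4/43) - 649) + (6 + (1/8)*(1/13)) = (125/43 - 649) + (6 + 1/104) = -27782/43 + 625/104 = -2862453/4472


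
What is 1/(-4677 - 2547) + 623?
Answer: 4500551/7224 ≈ 623.00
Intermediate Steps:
1/(-4677 - 2547) + 623 = 1/(-7224) + 623 = -1/7224 + 623 = 4500551/7224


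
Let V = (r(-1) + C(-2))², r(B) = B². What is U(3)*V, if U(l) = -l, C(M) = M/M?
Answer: -12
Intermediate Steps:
C(M) = 1
V = 4 (V = ((-1)² + 1)² = (1 + 1)² = 2² = 4)
U(3)*V = -1*3*4 = -3*4 = -12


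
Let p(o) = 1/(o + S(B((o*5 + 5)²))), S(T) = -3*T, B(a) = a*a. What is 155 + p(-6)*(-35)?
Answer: 181641590/1171881 ≈ 155.00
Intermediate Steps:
B(a) = a²
p(o) = 1/(o - 3*(5 + 5*o)⁴) (p(o) = 1/(o - 3*(o*5 + 5)⁴) = 1/(o - 3*(5*o + 5)⁴) = 1/(o - 3*(5 + 5*o)⁴))
155 + p(-6)*(-35) = 155 - 35/(-6 - 1875*(1 - 6)⁴) = 155 - 35/(-6 - 1875*(-5)⁴) = 155 - 35/(-6 - 1875*625) = 155 - 35/(-6 - 1171875) = 155 - 35/(-1171881) = 155 - 1/1171881*(-35) = 155 + 35/1171881 = 181641590/1171881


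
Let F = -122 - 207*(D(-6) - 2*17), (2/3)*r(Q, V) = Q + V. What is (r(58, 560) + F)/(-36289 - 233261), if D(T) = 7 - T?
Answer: -2576/134775 ≈ -0.019113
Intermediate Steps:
r(Q, V) = 3*Q/2 + 3*V/2 (r(Q, V) = 3*(Q + V)/2 = 3*Q/2 + 3*V/2)
F = 4225 (F = -122 - 207*((7 - 1*(-6)) - 2*17) = -122 - 207*((7 + 6) - 34) = -122 - 207*(13 - 34) = -122 - 207*(-21) = -122 + 4347 = 4225)
(r(58, 560) + F)/(-36289 - 233261) = (((3/2)*58 + (3/2)*560) + 4225)/(-36289 - 233261) = ((87 + 840) + 4225)/(-269550) = (927 + 4225)*(-1/269550) = 5152*(-1/269550) = -2576/134775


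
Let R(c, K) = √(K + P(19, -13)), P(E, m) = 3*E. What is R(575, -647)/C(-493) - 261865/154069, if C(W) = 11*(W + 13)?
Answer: -261865/154069 - I*√590/5280 ≈ -1.6997 - 0.0046004*I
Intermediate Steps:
C(W) = 143 + 11*W (C(W) = 11*(13 + W) = 143 + 11*W)
R(c, K) = √(57 + K) (R(c, K) = √(K + 3*19) = √(K + 57) = √(57 + K))
R(575, -647)/C(-493) - 261865/154069 = √(57 - 647)/(143 + 11*(-493)) - 261865/154069 = √(-590)/(143 - 5423) - 261865*1/154069 = (I*√590)/(-5280) - 261865/154069 = (I*√590)*(-1/5280) - 261865/154069 = -I*√590/5280 - 261865/154069 = -261865/154069 - I*√590/5280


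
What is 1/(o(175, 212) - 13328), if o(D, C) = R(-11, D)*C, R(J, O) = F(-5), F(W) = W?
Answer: -1/14388 ≈ -6.9502e-5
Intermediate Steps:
R(J, O) = -5
o(D, C) = -5*C
1/(o(175, 212) - 13328) = 1/(-5*212 - 13328) = 1/(-1060 - 13328) = 1/(-14388) = -1/14388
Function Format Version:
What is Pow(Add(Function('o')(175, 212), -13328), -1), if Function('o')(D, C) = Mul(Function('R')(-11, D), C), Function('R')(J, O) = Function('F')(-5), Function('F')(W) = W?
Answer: Rational(-1, 14388) ≈ -6.9502e-5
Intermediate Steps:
Function('R')(J, O) = -5
Function('o')(D, C) = Mul(-5, C)
Pow(Add(Function('o')(175, 212), -13328), -1) = Pow(Add(Mul(-5, 212), -13328), -1) = Pow(Add(-1060, -13328), -1) = Pow(-14388, -1) = Rational(-1, 14388)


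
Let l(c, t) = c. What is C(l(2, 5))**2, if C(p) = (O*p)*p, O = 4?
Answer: 256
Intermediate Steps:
C(p) = 4*p**2 (C(p) = (4*p)*p = 4*p**2)
C(l(2, 5))**2 = (4*2**2)**2 = (4*4)**2 = 16**2 = 256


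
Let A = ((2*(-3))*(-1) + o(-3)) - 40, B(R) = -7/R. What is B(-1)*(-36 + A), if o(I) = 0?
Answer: -490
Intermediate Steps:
A = -34 (A = ((2*(-3))*(-1) + 0) - 40 = (-6*(-1) + 0) - 40 = (6 + 0) - 40 = 6 - 40 = -34)
B(-1)*(-36 + A) = (-7/(-1))*(-36 - 34) = -7*(-1)*(-70) = 7*(-70) = -490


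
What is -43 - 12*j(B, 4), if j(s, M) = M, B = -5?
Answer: -91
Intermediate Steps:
-43 - 12*j(B, 4) = -43 - 12*4 = -43 - 48 = -91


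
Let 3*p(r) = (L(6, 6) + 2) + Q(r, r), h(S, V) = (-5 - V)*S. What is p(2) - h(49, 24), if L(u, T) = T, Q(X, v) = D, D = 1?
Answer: 1424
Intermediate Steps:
Q(X, v) = 1
h(S, V) = S*(-5 - V)
p(r) = 3 (p(r) = ((6 + 2) + 1)/3 = (8 + 1)/3 = (1/3)*9 = 3)
p(2) - h(49, 24) = 3 - (-1)*49*(5 + 24) = 3 - (-1)*49*29 = 3 - 1*(-1421) = 3 + 1421 = 1424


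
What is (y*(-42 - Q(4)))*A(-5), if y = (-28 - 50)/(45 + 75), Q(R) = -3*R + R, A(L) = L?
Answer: -221/2 ≈ -110.50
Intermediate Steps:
Q(R) = -2*R
y = -13/20 (y = -78/120 = -78*1/120 = -13/20 ≈ -0.65000)
(y*(-42 - Q(4)))*A(-5) = -13*(-42 - (-2)*4)/20*(-5) = -13*(-42 - 1*(-8))/20*(-5) = -13*(-42 + 8)/20*(-5) = -13/20*(-34)*(-5) = (221/10)*(-5) = -221/2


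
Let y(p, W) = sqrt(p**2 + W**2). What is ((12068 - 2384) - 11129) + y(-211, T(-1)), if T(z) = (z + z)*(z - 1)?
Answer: -1445 + sqrt(44537) ≈ -1234.0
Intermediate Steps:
T(z) = 2*z*(-1 + z) (T(z) = (2*z)*(-1 + z) = 2*z*(-1 + z))
y(p, W) = sqrt(W**2 + p**2)
((12068 - 2384) - 11129) + y(-211, T(-1)) = ((12068 - 2384) - 11129) + sqrt((2*(-1)*(-1 - 1))**2 + (-211)**2) = (9684 - 11129) + sqrt((2*(-1)*(-2))**2 + 44521) = -1445 + sqrt(4**2 + 44521) = -1445 + sqrt(16 + 44521) = -1445 + sqrt(44537)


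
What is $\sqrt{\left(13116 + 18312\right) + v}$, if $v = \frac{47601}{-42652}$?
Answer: $\frac{3 \sqrt{1588099183185}}{21326} \approx 177.28$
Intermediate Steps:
$v = - \frac{47601}{42652}$ ($v = 47601 \left(- \frac{1}{42652}\right) = - \frac{47601}{42652} \approx -1.116$)
$\sqrt{\left(13116 + 18312\right) + v} = \sqrt{\left(13116 + 18312\right) - \frac{47601}{42652}} = \sqrt{31428 - \frac{47601}{42652}} = \sqrt{\frac{1340419455}{42652}} = \frac{3 \sqrt{1588099183185}}{21326}$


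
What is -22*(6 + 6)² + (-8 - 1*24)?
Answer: -3200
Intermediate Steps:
-22*(6 + 6)² + (-8 - 1*24) = -22*12² + (-8 - 24) = -22*144 - 32 = -3168 - 32 = -3200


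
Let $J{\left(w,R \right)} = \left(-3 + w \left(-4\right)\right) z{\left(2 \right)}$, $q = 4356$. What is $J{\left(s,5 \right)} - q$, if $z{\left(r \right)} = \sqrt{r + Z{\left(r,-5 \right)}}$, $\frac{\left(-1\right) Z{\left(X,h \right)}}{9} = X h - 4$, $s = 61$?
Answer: $-4356 - 1976 \sqrt{2} \approx -7150.5$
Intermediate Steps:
$Z{\left(X,h \right)} = 36 - 9 X h$ ($Z{\left(X,h \right)} = - 9 \left(X h - 4\right) = - 9 \left(-4 + X h\right) = 36 - 9 X h$)
$z{\left(r \right)} = \sqrt{36 + 46 r}$ ($z{\left(r \right)} = \sqrt{r - \left(-36 + 9 r \left(-5\right)\right)} = \sqrt{r + \left(36 + 45 r\right)} = \sqrt{36 + 46 r}$)
$J{\left(w,R \right)} = 8 \sqrt{2} \left(-3 - 4 w\right)$ ($J{\left(w,R \right)} = \left(-3 + w \left(-4\right)\right) \sqrt{36 + 46 \cdot 2} = \left(-3 - 4 w\right) \sqrt{36 + 92} = \left(-3 - 4 w\right) \sqrt{128} = \left(-3 - 4 w\right) 8 \sqrt{2} = 8 \sqrt{2} \left(-3 - 4 w\right)$)
$J{\left(s,5 \right)} - q = \sqrt{2} \left(-24 - 1952\right) - 4356 = \sqrt{2} \left(-1976\right) - 4356 = - 1976 \sqrt{2} - 4356 = -4356 - 1976 \sqrt{2}$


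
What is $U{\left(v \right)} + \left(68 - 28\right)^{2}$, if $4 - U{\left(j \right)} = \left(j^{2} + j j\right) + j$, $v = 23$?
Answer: $523$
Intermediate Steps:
$U{\left(j \right)} = 4 - j - 2 j^{2}$ ($U{\left(j \right)} = 4 - \left(\left(j^{2} + j j\right) + j\right) = 4 - \left(\left(j^{2} + j^{2}\right) + j\right) = 4 - \left(2 j^{2} + j\right) = 4 - \left(j + 2 j^{2}\right) = 4 - j - 2 j^{2}$)
$U{\left(v \right)} + \left(68 - 28\right)^{2} = \left(4 - 23 - 2 \cdot 23^{2}\right) + \left(68 - 28\right)^{2} = \left(4 - 23 - 1058\right) + 40^{2} = \left(4 - 23 - 1058\right) + 1600 = -1077 + 1600 = 523$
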